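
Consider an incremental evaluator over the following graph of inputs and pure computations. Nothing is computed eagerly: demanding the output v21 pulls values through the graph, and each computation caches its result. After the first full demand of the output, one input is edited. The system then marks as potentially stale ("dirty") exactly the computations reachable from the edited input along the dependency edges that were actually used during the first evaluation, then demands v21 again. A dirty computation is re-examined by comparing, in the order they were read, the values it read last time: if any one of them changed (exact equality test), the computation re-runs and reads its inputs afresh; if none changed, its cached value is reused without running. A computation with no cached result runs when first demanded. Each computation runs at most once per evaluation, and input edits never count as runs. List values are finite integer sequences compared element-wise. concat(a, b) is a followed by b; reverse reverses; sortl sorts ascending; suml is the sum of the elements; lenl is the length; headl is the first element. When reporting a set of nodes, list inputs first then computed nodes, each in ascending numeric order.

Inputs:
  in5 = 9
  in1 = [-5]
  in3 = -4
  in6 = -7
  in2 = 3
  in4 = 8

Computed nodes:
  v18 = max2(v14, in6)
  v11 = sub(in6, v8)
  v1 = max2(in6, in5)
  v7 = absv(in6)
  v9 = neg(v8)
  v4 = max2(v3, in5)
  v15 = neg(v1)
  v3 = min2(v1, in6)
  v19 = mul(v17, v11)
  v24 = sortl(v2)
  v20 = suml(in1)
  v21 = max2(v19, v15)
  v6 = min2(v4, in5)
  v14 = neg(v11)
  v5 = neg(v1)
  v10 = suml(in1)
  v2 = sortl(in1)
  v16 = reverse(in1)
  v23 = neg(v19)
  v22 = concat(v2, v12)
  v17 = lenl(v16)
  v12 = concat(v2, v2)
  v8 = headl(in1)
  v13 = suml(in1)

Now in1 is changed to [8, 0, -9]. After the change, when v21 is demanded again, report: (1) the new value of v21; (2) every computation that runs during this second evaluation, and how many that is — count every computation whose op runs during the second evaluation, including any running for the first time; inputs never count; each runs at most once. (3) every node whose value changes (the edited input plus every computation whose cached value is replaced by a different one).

v21 now evaluates to -9.
Run set: v8, v11, v16, v17, v19, v21 (6 run).
Changed values: in1, v8, v11, v16, v17, v19, v21.

Initial pass — values computed on the first demand:
  v1 = max2(-7, 9) = 9
  v8 = headl([-5]) = -5
  v11 = sub(-7, -5) = -2
  v15 = neg(9) = -9
  v16 = reverse([-5]) = [-5]
  v17 = lenl([-5]) = 1
  v19 = mul(1, -2) = -2
  v21 = max2(-2, -9) = -2

Second demand — change propagation:
  v8: re-runs because in1 [-5]->[8, 0, -9]; new result 8.
  v11: re-runs because v8 -5->8; new result -15.
  v16: re-runs because in1 [-5]->[8, 0, -9]; new result [-9, 0, 8].
  v17: re-runs because v16 [-5]->[-9, 0, 8]; new result 3.
  v19: re-runs because v17 1->3; v11 -2->-15; new result -45.
  v21: re-runs because v19 -2->-45; new result -9.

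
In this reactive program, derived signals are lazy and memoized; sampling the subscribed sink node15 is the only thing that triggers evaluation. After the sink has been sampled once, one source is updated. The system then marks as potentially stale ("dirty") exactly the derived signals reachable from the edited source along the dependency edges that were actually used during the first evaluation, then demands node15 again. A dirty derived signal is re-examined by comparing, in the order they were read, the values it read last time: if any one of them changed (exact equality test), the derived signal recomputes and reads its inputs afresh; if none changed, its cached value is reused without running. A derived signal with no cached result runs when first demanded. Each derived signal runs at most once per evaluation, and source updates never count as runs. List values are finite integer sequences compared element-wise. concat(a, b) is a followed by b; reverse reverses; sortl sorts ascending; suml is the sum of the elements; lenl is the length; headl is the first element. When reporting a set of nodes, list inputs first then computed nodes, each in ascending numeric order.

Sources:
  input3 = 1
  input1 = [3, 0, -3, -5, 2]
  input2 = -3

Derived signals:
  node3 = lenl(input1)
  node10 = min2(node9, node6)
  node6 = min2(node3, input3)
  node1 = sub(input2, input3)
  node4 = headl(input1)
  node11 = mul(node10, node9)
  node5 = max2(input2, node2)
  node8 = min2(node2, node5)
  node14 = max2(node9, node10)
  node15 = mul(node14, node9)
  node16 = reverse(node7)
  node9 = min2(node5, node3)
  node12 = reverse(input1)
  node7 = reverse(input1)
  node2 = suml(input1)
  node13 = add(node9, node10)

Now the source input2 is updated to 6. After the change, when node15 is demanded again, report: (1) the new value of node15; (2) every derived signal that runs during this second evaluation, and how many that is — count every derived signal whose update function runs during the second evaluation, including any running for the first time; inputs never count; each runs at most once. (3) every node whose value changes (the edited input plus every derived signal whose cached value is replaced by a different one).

Demanding node15 again yields 25.
5 derived signals run: node5, node9, node10, node14, node15.
The nodes whose values change: input2, node5, node9, node10, node14, node15.

First demand of the output computes:
  node2 = suml([3, 0, -3, -5, 2]) = -3
  node3 = lenl([3, 0, -3, -5, 2]) = 5
  node5 = max2(-3, -3) = -3
  node6 = min2(5, 1) = 1
  node9 = min2(-3, 5) = -3
  node10 = min2(-3, 1) = -3
  node14 = max2(-3, -3) = -3
  node15 = mul(-3, -3) = 9

After the edit, cleaning proceeds:
  node5: a read changed (input2 -3->6) — executes, giving 6.
  node9: a read changed (node5 -3->6) — executes, giving 5.
  node10: a read changed (node9 -3->5) — executes, giving 1.
  node14: a read changed (node9 -3->5; node10 -3->1) — executes, giving 5.
  node15: a read changed (node14 -3->5; node9 -3->5) — executes, giving 25.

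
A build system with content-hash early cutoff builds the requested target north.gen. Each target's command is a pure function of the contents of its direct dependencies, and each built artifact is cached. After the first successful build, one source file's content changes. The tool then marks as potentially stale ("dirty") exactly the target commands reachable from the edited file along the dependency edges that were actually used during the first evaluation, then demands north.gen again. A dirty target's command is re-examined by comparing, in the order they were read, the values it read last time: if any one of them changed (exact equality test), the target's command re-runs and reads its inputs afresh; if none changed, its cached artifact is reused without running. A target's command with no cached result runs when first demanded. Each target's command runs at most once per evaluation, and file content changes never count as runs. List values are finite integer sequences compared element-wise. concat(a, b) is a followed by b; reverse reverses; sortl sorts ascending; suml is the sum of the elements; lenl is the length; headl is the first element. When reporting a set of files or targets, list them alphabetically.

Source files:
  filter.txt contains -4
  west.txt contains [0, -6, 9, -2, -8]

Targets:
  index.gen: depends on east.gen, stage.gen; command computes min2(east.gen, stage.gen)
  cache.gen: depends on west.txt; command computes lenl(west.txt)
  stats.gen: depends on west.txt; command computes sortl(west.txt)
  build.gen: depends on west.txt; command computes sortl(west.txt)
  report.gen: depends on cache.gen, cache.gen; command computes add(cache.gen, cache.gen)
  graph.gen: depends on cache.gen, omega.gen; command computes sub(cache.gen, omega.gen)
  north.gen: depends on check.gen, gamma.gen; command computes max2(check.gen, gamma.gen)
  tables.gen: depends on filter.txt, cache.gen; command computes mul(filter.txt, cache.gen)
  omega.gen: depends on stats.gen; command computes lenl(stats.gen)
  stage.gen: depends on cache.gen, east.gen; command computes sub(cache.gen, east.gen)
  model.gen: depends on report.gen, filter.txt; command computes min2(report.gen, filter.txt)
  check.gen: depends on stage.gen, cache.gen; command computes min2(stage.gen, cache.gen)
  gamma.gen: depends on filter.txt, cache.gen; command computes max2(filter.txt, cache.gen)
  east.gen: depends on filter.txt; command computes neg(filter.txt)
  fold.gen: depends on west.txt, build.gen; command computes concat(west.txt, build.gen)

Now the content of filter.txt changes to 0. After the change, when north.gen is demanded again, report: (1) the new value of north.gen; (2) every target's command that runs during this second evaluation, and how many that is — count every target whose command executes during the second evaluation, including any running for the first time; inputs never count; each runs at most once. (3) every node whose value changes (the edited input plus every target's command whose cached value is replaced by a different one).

First evaluation (everything demanded from the output):
  cache.gen = lenl([0, -6, 9, -2, -8]) = 5
  east.gen = neg(-4) = 4
  gamma.gen = max2(-4, 5) = 5
  stage.gen = sub(5, 4) = 1
  check.gen = min2(1, 5) = 1
  north.gen = max2(1, 5) = 5

Propagation after the edit:
  east.gen: runs — filter.txt -4->0; result 0.
  gamma.gen: runs — filter.txt -4->0; result 5 (same value as before).
  stage.gen: runs — east.gen 4->0; result 5.
  check.gen: runs — stage.gen 1->5; result 5.
  north.gen: runs — check.gen 1->5; result 5 (same value as before).

New value of north.gen: 5.
Target commands that run: check.gen, east.gen, gamma.gen, north.gen, stage.gen — 5 in total.
Values that change: check.gen, east.gen, filter.txt, stage.gen.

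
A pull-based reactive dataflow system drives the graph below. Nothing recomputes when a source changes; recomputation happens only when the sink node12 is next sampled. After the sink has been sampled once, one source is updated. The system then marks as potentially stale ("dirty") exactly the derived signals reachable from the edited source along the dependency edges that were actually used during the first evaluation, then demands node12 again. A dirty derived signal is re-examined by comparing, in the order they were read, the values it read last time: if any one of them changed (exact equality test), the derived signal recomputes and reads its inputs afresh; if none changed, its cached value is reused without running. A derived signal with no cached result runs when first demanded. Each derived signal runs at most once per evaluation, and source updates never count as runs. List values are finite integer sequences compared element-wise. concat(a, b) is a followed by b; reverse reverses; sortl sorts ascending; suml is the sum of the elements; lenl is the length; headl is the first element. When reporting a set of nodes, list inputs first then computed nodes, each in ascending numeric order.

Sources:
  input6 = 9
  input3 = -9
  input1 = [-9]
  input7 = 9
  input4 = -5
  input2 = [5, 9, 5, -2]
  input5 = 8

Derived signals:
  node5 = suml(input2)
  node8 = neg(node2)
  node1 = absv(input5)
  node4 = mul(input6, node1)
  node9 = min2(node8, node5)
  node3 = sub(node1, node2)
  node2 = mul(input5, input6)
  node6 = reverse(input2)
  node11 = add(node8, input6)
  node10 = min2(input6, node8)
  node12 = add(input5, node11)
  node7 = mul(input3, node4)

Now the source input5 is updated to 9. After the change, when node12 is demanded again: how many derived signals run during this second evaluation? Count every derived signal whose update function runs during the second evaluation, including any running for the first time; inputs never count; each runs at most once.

First evaluation (everything demanded from the output):
  node2 = mul(8, 9) = 72
  node8 = neg(72) = -72
  node11 = add(-72, 9) = -63
  node12 = add(8, -63) = -55

Propagation after the edit:
  node2: runs — input5 8->9; result 81.
  node8: runs — node2 72->81; result -81.
  node11: runs — node8 -72->-81; result -72.
  node12: runs — input5 8->9; node11 -63->-72; result -63.

Derived signals that run: node2, node8, node11, node12 — 4 in total.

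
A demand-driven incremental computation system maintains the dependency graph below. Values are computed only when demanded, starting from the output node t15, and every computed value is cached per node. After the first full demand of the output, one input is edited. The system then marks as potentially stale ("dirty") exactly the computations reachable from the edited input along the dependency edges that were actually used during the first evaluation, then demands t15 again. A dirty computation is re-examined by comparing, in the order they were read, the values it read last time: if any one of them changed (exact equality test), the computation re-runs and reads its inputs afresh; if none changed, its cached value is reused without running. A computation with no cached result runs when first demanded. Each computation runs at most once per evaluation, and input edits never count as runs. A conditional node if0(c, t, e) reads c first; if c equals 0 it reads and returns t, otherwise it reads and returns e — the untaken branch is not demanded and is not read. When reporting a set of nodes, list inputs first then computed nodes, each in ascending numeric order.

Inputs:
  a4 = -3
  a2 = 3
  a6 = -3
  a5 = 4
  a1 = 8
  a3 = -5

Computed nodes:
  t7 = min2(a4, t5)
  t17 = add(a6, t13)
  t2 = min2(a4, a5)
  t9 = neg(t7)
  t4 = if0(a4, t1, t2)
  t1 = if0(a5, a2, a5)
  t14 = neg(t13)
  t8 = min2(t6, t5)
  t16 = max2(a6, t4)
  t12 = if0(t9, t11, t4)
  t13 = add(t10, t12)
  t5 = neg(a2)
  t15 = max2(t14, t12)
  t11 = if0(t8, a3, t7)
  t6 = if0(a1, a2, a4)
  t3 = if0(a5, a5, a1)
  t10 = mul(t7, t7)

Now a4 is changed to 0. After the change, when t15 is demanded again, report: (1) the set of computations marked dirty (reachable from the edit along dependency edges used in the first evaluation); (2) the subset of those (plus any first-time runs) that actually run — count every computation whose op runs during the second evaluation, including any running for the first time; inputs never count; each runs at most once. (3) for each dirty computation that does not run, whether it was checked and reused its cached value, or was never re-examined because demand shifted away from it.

First evaluation (everything demanded from the output):
  t2 = min2(-3, 4) = -3
  t4 = if0(a4=-3 -> else branch t2) = -3
  t5 = neg(3) = -3
  t7 = min2(-3, -3) = -3
  t9 = neg(-3) = 3
  t10 = mul(-3, -3) = 9
  t12 = if0(t9=3 -> else branch t4) = -3
  t13 = add(9, -3) = 6
  t14 = neg(6) = -6
  t15 = max2(-6, -3) = -3

Propagation after the edit:
  t1: demanded for the first time — runs, produces 4.
  t2: marked dirty but never re-examined — demand shifted away from it.
  t4: runs — a4 -3->0; result 4.
  t7: runs — a4 -3->0; result -3 (same value as before).
  t9: checked — values it read are unchanged (t7 unchanged); reused cached 3 without running.
  t10: checked — values it read are unchanged (t7 unchanged, t7 unchanged); reused cached 9 without running.
  t12: runs — t4 -3->4; result 4.
  t13: runs — t12 -3->4; result 13.
  t14: runs — t13 6->13; result -13.
  t15: runs — t14 -6->-13; t12 -3->4; result 4.

Key observation: a condition flipped, so demand moved to the other branch — t2 is never re-examined.

Marked dirty: t2, t4, t7, t9, t10, t12, t13, t14, t15.
Computations that run: t1, t4, t7, t12, t13, t14, t15 — 7 in total.
Checked but reused from cache: t9, t10.
Never re-examined (demand shifted away): t2.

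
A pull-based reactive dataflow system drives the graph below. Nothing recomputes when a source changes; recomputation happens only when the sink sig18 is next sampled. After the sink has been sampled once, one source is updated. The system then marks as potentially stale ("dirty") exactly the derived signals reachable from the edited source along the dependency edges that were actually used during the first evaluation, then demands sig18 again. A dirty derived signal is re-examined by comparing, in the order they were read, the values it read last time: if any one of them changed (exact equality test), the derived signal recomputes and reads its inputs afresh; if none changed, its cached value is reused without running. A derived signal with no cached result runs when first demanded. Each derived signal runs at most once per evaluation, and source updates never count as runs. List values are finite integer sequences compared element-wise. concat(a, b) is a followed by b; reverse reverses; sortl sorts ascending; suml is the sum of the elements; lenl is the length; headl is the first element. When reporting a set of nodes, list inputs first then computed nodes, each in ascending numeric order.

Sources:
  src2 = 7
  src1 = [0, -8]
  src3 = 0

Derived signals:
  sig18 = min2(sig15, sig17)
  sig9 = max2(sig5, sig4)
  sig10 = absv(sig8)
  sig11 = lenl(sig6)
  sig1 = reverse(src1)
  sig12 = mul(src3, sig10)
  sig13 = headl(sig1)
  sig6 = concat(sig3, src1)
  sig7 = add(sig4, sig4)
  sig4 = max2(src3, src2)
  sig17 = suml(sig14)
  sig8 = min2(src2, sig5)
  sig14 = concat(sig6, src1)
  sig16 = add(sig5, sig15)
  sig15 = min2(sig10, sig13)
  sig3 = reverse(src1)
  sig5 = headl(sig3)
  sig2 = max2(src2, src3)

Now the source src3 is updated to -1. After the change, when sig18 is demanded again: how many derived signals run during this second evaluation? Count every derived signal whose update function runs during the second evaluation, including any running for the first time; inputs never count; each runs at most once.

Derived signals that run: none — 0 in total.
Key observation: src3 is never demanded by the output, so the edit triggers no recomputation at all.

First evaluation (everything demanded from the output):
  sig1 = reverse([0, -8]) = [-8, 0]
  sig3 = reverse([0, -8]) = [-8, 0]
  sig5 = headl([-8, 0]) = -8
  sig6 = concat([-8, 0], [0, -8]) = [-8, 0, 0, -8]
  sig8 = min2(7, -8) = -8
  sig10 = absv(-8) = 8
  sig13 = headl([-8, 0]) = -8
  sig14 = concat([-8, 0, 0, -8], [0, -8]) = [-8, 0, 0, -8, 0, -8]
  sig15 = min2(8, -8) = -8
  sig17 = suml([-8, 0, 0, -8, 0, -8]) = -24
  sig18 = min2(-8, -24) = -24

Propagation after the edit:
  src3 feeds no computation that the output demands — nothing is marked dirty and nothing runs.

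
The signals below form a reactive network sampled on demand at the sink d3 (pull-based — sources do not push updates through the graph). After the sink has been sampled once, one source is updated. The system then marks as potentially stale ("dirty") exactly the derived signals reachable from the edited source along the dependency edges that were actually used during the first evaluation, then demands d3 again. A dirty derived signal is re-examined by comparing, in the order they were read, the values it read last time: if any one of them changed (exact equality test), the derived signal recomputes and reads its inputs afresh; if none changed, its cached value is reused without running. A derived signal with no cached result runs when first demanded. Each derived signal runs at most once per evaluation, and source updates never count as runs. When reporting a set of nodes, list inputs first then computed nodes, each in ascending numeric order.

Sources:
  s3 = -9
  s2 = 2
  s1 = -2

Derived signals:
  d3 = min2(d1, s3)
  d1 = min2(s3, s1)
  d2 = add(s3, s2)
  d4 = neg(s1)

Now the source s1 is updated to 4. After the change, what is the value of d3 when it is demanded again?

d3 now evaluates to -9.
The important point: d1 recomputes to an identical value, and the output ends up unchanged.

Initial pass — values computed on the first demand:
  d1 = min2(-9, -2) = -9
  d3 = min2(-9, -9) = -9

Second demand — change propagation:
  d1: re-runs because s1 -2->4; new result -9 (unchanged).
  d3: re-examined; everything it read last time is the same (d1 unchanged, s3 unchanged) — cache -9 kept, no run.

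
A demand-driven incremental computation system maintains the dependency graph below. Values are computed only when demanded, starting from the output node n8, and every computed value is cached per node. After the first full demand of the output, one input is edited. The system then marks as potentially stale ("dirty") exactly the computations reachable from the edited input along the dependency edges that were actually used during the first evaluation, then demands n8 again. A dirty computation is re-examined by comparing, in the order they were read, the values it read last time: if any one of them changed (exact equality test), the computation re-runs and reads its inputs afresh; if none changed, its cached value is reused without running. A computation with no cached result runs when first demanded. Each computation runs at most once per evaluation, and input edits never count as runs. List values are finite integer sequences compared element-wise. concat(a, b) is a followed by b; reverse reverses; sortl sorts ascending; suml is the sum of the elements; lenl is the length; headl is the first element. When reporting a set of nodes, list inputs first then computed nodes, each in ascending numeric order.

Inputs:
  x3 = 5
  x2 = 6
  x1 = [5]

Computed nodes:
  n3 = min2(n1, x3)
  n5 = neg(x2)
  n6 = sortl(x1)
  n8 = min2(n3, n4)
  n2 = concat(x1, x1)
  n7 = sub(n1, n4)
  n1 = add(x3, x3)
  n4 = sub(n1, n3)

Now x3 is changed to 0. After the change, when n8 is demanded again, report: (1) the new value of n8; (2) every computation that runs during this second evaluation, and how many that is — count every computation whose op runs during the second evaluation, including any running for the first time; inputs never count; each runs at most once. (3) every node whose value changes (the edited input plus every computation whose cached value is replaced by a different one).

New value of n8: 0.
Computations that run: n1, n3, n4, n8 — 4 in total.
Values that change: x3, n1, n3, n4, n8.

First evaluation (everything demanded from the output):
  n1 = add(5, 5) = 10
  n3 = min2(10, 5) = 5
  n4 = sub(10, 5) = 5
  n8 = min2(5, 5) = 5

Propagation after the edit:
  n1: runs — x3 5->0; x3 5->0; result 0.
  n3: runs — n1 10->0; x3 5->0; result 0.
  n4: runs — n1 10->0; n3 5->0; result 0.
  n8: runs — n3 5->0; n4 5->0; result 0.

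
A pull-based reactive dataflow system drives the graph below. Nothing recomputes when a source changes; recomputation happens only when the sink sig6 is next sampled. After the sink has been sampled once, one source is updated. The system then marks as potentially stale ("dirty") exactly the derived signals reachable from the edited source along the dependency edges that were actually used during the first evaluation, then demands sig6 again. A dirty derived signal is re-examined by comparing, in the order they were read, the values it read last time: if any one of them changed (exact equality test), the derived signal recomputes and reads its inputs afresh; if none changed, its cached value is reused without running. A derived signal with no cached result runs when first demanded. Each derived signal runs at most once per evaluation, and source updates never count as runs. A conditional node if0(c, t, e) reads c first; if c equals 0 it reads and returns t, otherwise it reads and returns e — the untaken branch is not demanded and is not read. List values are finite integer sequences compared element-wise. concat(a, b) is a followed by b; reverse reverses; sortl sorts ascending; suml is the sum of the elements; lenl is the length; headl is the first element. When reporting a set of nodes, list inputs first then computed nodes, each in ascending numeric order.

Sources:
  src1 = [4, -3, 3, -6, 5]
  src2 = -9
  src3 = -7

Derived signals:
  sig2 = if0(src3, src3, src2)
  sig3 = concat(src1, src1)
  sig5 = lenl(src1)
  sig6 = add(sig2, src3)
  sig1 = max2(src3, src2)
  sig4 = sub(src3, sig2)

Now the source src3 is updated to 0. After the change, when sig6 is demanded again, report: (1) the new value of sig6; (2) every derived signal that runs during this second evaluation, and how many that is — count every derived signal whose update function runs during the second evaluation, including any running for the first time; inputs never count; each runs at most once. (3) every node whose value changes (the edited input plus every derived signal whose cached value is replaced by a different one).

First evaluation (everything demanded from the output):
  sig2 = if0(src3=-7 -> else branch src2) = -9
  sig6 = add(-9, -7) = -16

Propagation after the edit:
  sig2: runs — src3 -7->0; result 0.
  sig6: runs — sig2 -9->0; src3 -7->0; result 0.

New value of sig6: 0.
Derived signals that run: sig2, sig6 — 2 in total.
Values that change: src3, sig2, sig6.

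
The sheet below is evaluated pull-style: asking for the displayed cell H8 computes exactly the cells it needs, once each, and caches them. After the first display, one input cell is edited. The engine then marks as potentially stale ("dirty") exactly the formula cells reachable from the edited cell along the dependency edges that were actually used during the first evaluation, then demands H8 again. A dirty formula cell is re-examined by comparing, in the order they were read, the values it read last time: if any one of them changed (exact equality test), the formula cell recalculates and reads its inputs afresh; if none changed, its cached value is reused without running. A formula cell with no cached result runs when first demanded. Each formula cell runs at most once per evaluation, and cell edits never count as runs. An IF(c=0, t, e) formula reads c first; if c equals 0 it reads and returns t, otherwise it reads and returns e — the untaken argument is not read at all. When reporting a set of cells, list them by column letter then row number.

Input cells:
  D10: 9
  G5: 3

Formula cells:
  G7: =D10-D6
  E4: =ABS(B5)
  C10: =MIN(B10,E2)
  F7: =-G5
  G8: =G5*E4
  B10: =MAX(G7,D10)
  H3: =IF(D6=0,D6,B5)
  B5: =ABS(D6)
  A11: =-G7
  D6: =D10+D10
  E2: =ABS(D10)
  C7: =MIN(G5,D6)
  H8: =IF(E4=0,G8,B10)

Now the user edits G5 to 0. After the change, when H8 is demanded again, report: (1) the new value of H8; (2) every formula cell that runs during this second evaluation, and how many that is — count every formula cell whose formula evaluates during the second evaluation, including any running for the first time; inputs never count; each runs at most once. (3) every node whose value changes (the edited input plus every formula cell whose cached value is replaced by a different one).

Demanding H8 again yields 9.
0 formula cells run: none.
The nodes whose values change: G5.
Note the shortcut — G5 feeds only undemanded nodes, so no recomputation happens.

First demand of the output computes:
  D6 = 9 + 9 = 18
  B5 = ABS(18) = 18
  E4 = ABS(18) = 18
  G7 = 9 - 18 = -9
  B10 = MAX(-9, 9) = 9
  H8 = IF(E4=0: E4=18 -> else branch B10) = 9

After the edit, cleaning proceeds:
  G5 only reaches undemanded nodes; the second demand re-runs nothing.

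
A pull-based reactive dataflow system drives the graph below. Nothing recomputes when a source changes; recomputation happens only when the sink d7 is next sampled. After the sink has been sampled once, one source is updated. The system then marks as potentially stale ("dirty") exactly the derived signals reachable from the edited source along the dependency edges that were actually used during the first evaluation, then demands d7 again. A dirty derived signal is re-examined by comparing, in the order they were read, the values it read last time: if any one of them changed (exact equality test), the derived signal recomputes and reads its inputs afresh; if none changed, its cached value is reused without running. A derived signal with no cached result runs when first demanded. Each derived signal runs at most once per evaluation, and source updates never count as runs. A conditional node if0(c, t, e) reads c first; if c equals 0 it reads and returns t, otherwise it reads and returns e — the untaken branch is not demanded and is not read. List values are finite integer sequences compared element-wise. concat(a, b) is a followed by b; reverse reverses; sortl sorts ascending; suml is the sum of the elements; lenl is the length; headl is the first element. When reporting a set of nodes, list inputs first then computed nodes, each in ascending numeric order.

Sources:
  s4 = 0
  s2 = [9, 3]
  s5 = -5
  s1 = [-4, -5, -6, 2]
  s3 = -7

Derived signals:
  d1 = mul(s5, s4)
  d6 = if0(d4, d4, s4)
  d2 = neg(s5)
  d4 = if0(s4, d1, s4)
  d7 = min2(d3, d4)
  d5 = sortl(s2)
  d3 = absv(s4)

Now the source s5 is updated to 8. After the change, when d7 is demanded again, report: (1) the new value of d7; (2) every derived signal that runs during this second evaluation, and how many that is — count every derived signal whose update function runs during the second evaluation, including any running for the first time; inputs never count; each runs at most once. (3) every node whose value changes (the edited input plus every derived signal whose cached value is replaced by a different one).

First evaluation (everything demanded from the output):
  d1 = mul(-5, 0) = 0
  d3 = absv(0) = 0
  d4 = if0(s4=0 -> then branch d1) = 0
  d7 = min2(0, 0) = 0

Propagation after the edit:
  d1: runs — s5 -5->8; result 0 (same value as before).
  d4: checked — values it read are unchanged (s4 unchanged, d1 unchanged); reused cached 0 without running.
  d7: checked — values it read are unchanged (d3 unchanged, d4 unchanged); reused cached 0 without running.

Key observation: the change is absorbed at d1 — it re-runs but produces the same value, and the output's value is unchanged.

New value of d7: 0.
Derived signals that run: d1 — 1 in total.
Values that change: s5.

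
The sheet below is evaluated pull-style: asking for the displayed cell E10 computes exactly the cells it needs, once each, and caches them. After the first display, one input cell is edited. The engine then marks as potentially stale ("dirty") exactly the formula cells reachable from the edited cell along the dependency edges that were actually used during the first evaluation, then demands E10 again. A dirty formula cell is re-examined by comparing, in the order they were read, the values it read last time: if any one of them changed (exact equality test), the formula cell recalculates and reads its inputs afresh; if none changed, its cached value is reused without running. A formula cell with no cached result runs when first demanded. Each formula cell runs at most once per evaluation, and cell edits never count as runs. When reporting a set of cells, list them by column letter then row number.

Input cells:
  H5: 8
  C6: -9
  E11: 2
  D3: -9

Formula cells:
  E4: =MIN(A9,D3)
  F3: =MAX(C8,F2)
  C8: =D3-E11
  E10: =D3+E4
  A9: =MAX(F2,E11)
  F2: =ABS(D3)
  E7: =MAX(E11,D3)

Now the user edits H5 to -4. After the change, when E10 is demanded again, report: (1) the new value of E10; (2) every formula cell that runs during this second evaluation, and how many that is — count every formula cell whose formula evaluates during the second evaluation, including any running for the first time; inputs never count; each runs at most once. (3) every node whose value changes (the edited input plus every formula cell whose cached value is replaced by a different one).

First demand of the output computes:
  F2 = ABS(-9) = 9
  A9 = MAX(9, 2) = 9
  E4 = MIN(9, -9) = -9
  E10 = -9 + -9 = -18

After the edit, cleaning proceeds:
  no node depends on H5 at all; the second demand re-runs nothing.

Note the shortcut — nothing in the graph depends on H5 at all, so no recomputation happens.

Demanding E10 again yields -18.
0 formula cells run: none.
The nodes whose values change: H5.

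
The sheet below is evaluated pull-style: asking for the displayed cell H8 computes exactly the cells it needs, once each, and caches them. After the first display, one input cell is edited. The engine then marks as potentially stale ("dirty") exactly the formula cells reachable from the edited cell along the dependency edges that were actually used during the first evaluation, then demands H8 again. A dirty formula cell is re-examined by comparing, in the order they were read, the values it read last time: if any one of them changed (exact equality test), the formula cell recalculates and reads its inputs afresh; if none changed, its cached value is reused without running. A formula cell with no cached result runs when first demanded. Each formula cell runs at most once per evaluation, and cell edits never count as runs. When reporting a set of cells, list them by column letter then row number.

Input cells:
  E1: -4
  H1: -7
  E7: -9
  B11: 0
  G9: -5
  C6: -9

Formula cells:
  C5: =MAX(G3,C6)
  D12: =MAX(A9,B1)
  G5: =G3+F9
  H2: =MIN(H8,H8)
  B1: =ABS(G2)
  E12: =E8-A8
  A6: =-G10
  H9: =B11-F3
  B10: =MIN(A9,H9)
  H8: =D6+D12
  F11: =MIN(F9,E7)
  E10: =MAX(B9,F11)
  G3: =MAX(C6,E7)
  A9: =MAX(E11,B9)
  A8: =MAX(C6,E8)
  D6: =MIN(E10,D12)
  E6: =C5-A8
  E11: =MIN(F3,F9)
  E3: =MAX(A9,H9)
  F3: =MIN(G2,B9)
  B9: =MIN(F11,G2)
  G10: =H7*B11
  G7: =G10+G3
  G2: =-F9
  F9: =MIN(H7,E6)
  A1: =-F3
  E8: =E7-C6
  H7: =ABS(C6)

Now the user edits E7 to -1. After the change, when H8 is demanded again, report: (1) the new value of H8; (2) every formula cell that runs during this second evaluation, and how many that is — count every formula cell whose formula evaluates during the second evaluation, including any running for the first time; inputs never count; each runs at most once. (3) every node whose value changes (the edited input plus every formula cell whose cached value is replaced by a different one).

First demand of the output computes:
  E8 = -9 - -9 = 0
  A8 = MAX(-9, 0) = 0
  G3 = MAX(-9, -9) = -9
  C5 = MAX(-9, -9) = -9
  E6 = -9 - 0 = -9
  H7 = ABS(-9) = 9
  F9 = MIN(9, -9) = -9
  F11 = MIN(-9, -9) = -9
  G2 = -(-9) = 9
  B1 = ABS(9) = 9
  B9 = MIN(-9, 9) = -9
  E10 = MAX(-9, -9) = -9
  F3 = MIN(9, -9) = -9
  E11 = MIN(-9, -9) = -9
  A9 = MAX(-9, -9) = -9
  D12 = MAX(-9, 9) = 9
  D6 = MIN(-9, 9) = -9
  H8 = -9 + 9 = 0

After the edit, cleaning proceeds:
  E8: a read changed (E7 -9->-1) — executes, giving 8.
  A8: a read changed (E8 0->8) — executes, giving 8.
  G3: a read changed (E7 -9->-1) — executes, giving -1.
  C5: a read changed (G3 -9->-1) — executes, giving -1.
  E6: a read changed (C5 -9->-1; A8 0->8) — executes, giving -9 — identical to its old value.
  F9: dirty, but its reads are unchanged (H7 unchanged, E6 unchanged); cached -9 stands.
  F11: a read changed (E7 -9->-1) — executes, giving -9 — identical to its old value.
  G2: dirty, but its reads are unchanged (F9 unchanged); cached 9 stands.
  B1: dirty, but its reads are unchanged (G2 unchanged); cached 9 stands.
  B9: dirty, but its reads are unchanged (F11 unchanged, G2 unchanged); cached -9 stands.
  E10: dirty, but its reads are unchanged (B9 unchanged, F11 unchanged); cached -9 stands.
  F3: dirty, but its reads are unchanged (G2 unchanged, B9 unchanged); cached -9 stands.
  E11: dirty, but its reads are unchanged (F3 unchanged, F9 unchanged); cached -9 stands.
  A9: dirty, but its reads are unchanged (E11 unchanged, B9 unchanged); cached -9 stands.
  D12: dirty, but its reads are unchanged (A9 unchanged, B1 unchanged); cached 9 stands.
  D6: dirty, but its reads are unchanged (E10 unchanged, D12 unchanged); cached -9 stands.
  H8: dirty, but its reads are unchanged (D6 unchanged, D12 unchanged); cached 0 stands.

Note where the cutoff bites: F9 is checked, finds nothing changed, and keeps its cache.

Demanding H8 again yields 0.
6 formula cells run: A8, C5, E6, E8, F11, G3.
The nodes whose values change: A8, C5, E7, E8, G3.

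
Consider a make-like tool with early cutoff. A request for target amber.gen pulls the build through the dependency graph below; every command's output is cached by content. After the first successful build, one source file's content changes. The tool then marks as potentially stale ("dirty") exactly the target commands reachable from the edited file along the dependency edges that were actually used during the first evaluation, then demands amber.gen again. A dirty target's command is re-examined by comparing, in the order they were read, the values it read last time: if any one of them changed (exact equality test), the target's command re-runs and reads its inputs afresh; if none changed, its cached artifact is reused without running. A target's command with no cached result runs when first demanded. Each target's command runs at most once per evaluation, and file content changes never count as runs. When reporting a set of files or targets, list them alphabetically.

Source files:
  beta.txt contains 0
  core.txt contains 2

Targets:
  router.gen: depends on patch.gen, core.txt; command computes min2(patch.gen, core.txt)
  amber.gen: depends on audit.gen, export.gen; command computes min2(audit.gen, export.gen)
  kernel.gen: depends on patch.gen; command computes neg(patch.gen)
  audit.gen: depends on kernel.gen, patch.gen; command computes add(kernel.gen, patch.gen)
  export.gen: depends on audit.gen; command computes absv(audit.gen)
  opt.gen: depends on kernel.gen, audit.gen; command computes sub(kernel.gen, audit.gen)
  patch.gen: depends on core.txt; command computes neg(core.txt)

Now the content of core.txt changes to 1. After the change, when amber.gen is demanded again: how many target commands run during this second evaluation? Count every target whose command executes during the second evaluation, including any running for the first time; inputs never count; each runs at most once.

3 target commands run: audit.gen, kernel.gen, patch.gen.
Note the absorption at audit.gen: it re-runs yet its value is the same, leaving the output's value untouched.

First demand of the output computes:
  patch.gen = neg(2) = -2
  kernel.gen = neg(-2) = 2
  audit.gen = add(2, -2) = 0
  export.gen = absv(0) = 0
  amber.gen = min2(0, 0) = 0

After the edit, cleaning proceeds:
  patch.gen: a read changed (core.txt 2->1) — executes, giving -1.
  kernel.gen: a read changed (patch.gen -2->-1) — executes, giving 1.
  audit.gen: a read changed (kernel.gen 2->1; patch.gen -2->-1) — executes, giving 0 — identical to its old value.
  export.gen: dirty, but its reads are unchanged (audit.gen unchanged); cached 0 stands.
  amber.gen: dirty, but its reads are unchanged (audit.gen unchanged, export.gen unchanged); cached 0 stands.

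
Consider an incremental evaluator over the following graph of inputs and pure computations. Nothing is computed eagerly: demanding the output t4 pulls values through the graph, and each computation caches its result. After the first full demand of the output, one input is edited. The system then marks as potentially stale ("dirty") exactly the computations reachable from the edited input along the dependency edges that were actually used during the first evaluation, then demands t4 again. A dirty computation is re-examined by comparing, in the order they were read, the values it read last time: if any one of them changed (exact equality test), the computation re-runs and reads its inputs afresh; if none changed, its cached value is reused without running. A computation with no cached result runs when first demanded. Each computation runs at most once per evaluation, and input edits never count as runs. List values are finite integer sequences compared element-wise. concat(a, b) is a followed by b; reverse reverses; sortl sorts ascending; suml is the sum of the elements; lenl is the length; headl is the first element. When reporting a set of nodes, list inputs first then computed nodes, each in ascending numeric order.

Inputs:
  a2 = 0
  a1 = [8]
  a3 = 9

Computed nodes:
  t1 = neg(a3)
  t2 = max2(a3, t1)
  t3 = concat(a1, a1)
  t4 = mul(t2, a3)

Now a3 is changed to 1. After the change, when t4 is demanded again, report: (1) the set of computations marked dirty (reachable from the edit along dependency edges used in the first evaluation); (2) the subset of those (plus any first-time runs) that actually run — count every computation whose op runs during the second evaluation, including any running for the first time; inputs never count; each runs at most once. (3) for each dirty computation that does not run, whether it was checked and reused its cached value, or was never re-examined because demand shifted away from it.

Dirty set: t1, t2, t4.
Run set: t1, t2, t4 (3 run).
All dirty computations ended up running.

Initial pass — values computed on the first demand:
  t1 = neg(9) = -9
  t2 = max2(9, -9) = 9
  t4 = mul(9, 9) = 81

Second demand — change propagation:
  t1: re-runs because a3 9->1; new result -1.
  t2: re-runs because a3 9->1; t1 -9->-1; new result 1.
  t4: re-runs because t2 9->1; a3 9->1; new result 1.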